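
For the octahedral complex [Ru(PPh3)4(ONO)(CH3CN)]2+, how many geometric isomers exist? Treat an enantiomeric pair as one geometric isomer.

In an octahedral complex each vertex has one trans partner and four cis neighbours.
The distinct arrangements are (2 in all): ONO and CH3CN mutually trans; ONO and CH3CN mutually cis.

2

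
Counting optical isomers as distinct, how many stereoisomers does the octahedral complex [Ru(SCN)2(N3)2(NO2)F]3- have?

In an octahedral complex each vertex has one trans partner and four cis neighbours.
Working through the distinct placements yields 6 geometric isomers: SCN trans, N3 cis; SCN cis, N3 cis (3 arrangements, 2 chiral); SCN trans, N3 trans; SCN cis, N3 trans.
Of these, 2 lack any improper symmetry element and so occur as enantiomeric pairs, giving 6 + 2 = 8 stereoisomers in total.

8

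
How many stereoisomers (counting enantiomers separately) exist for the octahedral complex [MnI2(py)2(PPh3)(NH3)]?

8

The distinct arrangements are (6 in all): I trans, py trans; I trans, py cis; I cis, py trans; I cis, py cis (3 arrangements, 2 chiral).
Of these, 2 lack any improper symmetry element and so occur as enantiomeric pairs, giving 6 + 2 = 8 stereoisomers in total.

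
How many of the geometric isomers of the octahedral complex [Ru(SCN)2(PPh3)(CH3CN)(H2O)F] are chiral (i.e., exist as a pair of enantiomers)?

The six octahedral sites form three mutually perpendicular trans pairs.
Systematic enumeration (placing each ligand type in turn and discarding arrangements equivalent by rotation or reflection) gives 9 geometric isomers.
Of these, 6 lack any improper symmetry element and so occur as enantiomeric pairs, giving 9 + 6 = 15 stereoisomers in total.

6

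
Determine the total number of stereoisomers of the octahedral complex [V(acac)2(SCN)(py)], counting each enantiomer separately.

The six octahedral sites form three mutually perpendicular trans pairs.
Each acac is bidentate and must span two cis positions.
There are 2 geometric isomers: SCN and py mutually cis (chiral); SCN and py mutually trans.
One of these lacks any improper symmetry element and so occurs as an enantiomeric pair, giving 2 + 1 = 3 stereoisomers in total.

3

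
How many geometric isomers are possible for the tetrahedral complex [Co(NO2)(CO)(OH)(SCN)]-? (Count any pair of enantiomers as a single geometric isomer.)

In a tetrahedral complex all four positions are equivalent and every pair of ligands is adjacent — there is no cis/trans distinction.
Only one geometric arrangement is possible; it has no improper symmetry element, so it exists as a pair of enantiomers (2 stereoisomers).

1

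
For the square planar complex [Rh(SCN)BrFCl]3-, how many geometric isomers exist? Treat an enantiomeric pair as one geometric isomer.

Systematic placement gives 3 geometric isomers: (Br/F trans, Cl/SCN trans); (Br/SCN trans, Cl/F trans); (Br/Cl trans, F/SCN trans).

3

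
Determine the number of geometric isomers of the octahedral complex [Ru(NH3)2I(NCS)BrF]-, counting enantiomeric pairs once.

The six octahedral sites form three mutually perpendicular trans pairs.
Placing the ligands in turn and identifying arrangements related by rotation or reflection leaves 9 distinct geometric isomers.

9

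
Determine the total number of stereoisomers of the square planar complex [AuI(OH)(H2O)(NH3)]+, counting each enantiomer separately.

3

A square has two trans pairs of vertices; adjacent vertices are cis.
Systematic placement gives 3 geometric isomers: (H2O/NH3 trans, I/OH trans); (H2O/OH trans, I/NH3 trans); (H2O/I trans, NH3/OH trans).
Each arrangement has an internal mirror plane or centre of symmetry, so none is chiral.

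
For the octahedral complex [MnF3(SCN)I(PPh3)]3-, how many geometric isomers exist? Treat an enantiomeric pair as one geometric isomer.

4

In an octahedral complex each vertex has one trans partner and four cis neighbours.
Systematic placement gives 4 geometric isomers: F mer (3 arrangements); F fac (chiral).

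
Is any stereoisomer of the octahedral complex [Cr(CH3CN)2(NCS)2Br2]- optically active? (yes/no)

yes

In an octahedral complex each vertex has one trans partner and four cis neighbours.
Working through the distinct placements yields 5 geometric isomers: CH3CN trans, NCS trans, Br trans; CH3CN cis, NCS cis, Br trans; CH3CN cis, NCS trans, Br cis; CH3CN cis, NCS cis, Br cis (chiral); CH3CN trans, NCS cis, Br cis.
One of these lacks any improper symmetry element and so occurs as an enantiomeric pair, giving 5 + 1 = 6 stereoisomers in total.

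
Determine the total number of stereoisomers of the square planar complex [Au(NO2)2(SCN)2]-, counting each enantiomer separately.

In a square planar complex each vertex has one trans partner and two cis neighbours.
Systematic placement gives 2 geometric isomers: NO2 cis; NO2 trans.
Each arrangement has an internal mirror plane or centre of symmetry, so none is chiral.

2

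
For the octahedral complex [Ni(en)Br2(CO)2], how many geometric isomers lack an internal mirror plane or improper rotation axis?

The six octahedral sites form three mutually perpendicular trans pairs.
Each en is bidentate and must span two cis positions.
There are 3 geometric isomers: Br trans, CO cis; Br cis, CO cis (chiral); Br cis, CO trans.
One of these lacks any improper symmetry element and so occurs as an enantiomeric pair, giving 3 + 1 = 4 stereoisomers in total.

1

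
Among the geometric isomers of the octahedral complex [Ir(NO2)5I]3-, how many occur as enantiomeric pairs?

The six octahedral sites form three mutually perpendicular trans pairs.
Only one geometric arrangement is possible.

0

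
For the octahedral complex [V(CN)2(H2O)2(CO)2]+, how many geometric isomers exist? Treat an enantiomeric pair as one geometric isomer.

An octahedron has six vertices in three trans pairs; every non-trans pair is cis.
There are 5 geometric isomers: CN trans, H2O trans, CO trans; CN trans, H2O cis, CO cis; CN cis, H2O trans, CO cis; CN cis, H2O cis, CO cis (chiral); CN cis, H2O cis, CO trans.

5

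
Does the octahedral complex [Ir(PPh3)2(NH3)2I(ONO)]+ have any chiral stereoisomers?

yes

The six octahedral sites form three mutually perpendicular trans pairs.
Working through the distinct placements yields 6 geometric isomers: PPh3 trans, NH3 cis; PPh3 cis, NH3 cis (3 arrangements, 2 chiral); PPh3 trans, NH3 trans; PPh3 cis, NH3 trans.
Of these, 2 lack any improper symmetry element and so occur as enantiomeric pairs, giving 6 + 2 = 8 stereoisomers in total.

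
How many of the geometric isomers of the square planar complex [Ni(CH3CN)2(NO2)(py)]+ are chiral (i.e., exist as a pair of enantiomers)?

0

The distinct arrangements are (2 in all): CH3CN cis; CH3CN trans.
Each arrangement has an internal mirror plane or centre of symmetry, so none is chiral.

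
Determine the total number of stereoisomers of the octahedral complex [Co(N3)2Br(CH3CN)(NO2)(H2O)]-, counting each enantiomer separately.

15

Placing the ligands in turn and identifying arrangements related by rotation or reflection leaves 9 distinct geometric isomers.
Of these, 6 lack any improper symmetry element and so occur as enantiomeric pairs, giving 9 + 6 = 15 stereoisomers in total.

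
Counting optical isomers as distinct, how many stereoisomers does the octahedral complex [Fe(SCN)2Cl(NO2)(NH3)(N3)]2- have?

An octahedron has six vertices in three trans pairs; every non-trans pair is cis.
Systematic enumeration (placing each ligand type in turn and discarding arrangements equivalent by rotation or reflection) gives 9 geometric isomers.
Of these, 6 lack any improper symmetry element and so occur as enantiomeric pairs, giving 9 + 6 = 15 stereoisomers in total.

15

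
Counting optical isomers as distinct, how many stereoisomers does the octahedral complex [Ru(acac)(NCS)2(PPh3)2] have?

Each acac is bidentate and must span two cis positions.
Working through the distinct placements yields 3 geometric isomers: NCS trans, PPh3 cis; NCS cis, PPh3 cis (chiral); NCS cis, PPh3 trans.
One of these lacks any improper symmetry element and so occurs as an enantiomeric pair, giving 3 + 1 = 4 stereoisomers in total.

4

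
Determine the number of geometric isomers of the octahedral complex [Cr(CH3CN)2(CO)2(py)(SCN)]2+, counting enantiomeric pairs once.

The distinct arrangements are (6 in all): CH3CN trans, CO trans; CH3CN trans, CO cis; CH3CN cis, CO cis (3 arrangements, 2 chiral); CH3CN cis, CO trans.

6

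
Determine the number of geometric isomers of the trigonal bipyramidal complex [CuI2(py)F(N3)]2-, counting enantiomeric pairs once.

7

In a trigonal bipyramid the two axial positions differ from the three equatorial ones.
Systematic enumeration (placing each ligand type in turn and discarding arrangements equivalent by rotation or reflection) gives 7 geometric isomers.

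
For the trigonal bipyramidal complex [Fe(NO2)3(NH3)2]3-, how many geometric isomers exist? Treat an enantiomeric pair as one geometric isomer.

3

In a trigonal bipyramid the two axial positions differ from the three equatorial ones.
Working through the distinct placements yields 3 geometric isomers: NH3 both axial; NH3 one axial, one equatorial; NH3 both equatorial.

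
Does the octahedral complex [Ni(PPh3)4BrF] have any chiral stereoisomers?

In an octahedral complex each vertex has one trans partner and four cis neighbours.
Systematic placement gives 2 geometric isomers: Br and F mutually trans; Br and F mutually cis.
Each arrangement has an internal mirror plane or centre of symmetry, so none is chiral.

no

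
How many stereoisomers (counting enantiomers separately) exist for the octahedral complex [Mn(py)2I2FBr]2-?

8

The six octahedral sites form three mutually perpendicular trans pairs.
Systematic placement gives 6 geometric isomers: py trans, I trans; py cis, I cis (3 arrangements, 2 chiral); py trans, I cis; py cis, I trans.
Of these, 2 lack any improper symmetry element and so occur as enantiomeric pairs, giving 6 + 2 = 8 stereoisomers in total.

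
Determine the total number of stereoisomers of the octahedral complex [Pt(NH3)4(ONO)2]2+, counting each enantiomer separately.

An octahedron has six vertices in three trans pairs; every non-trans pair is cis.
Systematic placement gives 2 geometric isomers: ONO trans; ONO cis.
Each arrangement has an internal mirror plane or centre of symmetry, so none is chiral.

2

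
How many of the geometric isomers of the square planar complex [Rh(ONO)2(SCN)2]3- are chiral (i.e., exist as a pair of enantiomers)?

0

Working through the distinct placements yields 2 geometric isomers: ONO cis; ONO trans.
Each arrangement has an internal mirror plane or centre of symmetry, so none is chiral.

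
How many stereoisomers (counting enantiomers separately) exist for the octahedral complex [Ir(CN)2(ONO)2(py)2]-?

An octahedron has six vertices in three trans pairs; every non-trans pair is cis.
Working through the distinct placements yields 5 geometric isomers: CN trans, ONO trans, py trans; CN trans, ONO cis, py cis; CN cis, ONO cis, py trans; CN cis, ONO cis, py cis (chiral); CN cis, ONO trans, py cis.
One of these lacks any improper symmetry element and so occurs as an enantiomeric pair, giving 5 + 1 = 6 stereoisomers in total.

6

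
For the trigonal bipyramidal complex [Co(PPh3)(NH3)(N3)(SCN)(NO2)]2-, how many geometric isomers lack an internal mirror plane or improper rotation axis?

Placing the ligands in turn and identifying arrangements related by rotation or reflection leaves 10 distinct geometric isomers.
Of these, 10 lack any improper symmetry element and so occur as enantiomeric pairs, giving 10 + 10 = 20 stereoisomers in total.

10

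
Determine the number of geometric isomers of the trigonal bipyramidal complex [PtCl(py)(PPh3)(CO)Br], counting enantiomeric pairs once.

In a trigonal bipyramid the two axial positions differ from the three equatorial ones.
Systematic enumeration (placing each ligand type in turn and discarding arrangements equivalent by rotation or reflection) gives 10 geometric isomers.

10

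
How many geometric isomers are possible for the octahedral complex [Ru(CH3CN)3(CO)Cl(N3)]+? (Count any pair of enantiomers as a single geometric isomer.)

The six octahedral sites form three mutually perpendicular trans pairs.
The distinct arrangements are (4 in all): CH3CN mer (3 arrangements); CH3CN fac (chiral).

4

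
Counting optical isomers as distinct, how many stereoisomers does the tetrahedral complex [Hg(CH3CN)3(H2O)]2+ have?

1

All four vertices of a tetrahedron are equivalent and mutually adjacent, so cis/trans isomerism cannot arise.
Only one geometric arrangement is possible.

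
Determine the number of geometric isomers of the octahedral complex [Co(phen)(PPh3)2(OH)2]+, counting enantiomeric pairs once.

The six octahedral sites form three mutually perpendicular trans pairs.
Each phen is bidentate and must span two cis positions.
Systematic placement gives 3 geometric isomers: PPh3 cis, OH trans; PPh3 cis, OH cis (chiral); PPh3 trans, OH cis.

3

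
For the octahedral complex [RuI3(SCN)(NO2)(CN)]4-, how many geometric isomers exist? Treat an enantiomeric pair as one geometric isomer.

4

Working through the distinct placements yields 4 geometric isomers: I mer (3 arrangements); I fac (chiral).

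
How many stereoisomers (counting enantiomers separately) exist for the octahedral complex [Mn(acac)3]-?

2

The six octahedral sites form three mutually perpendicular trans pairs.
Each acac is bidentate and must span two cis positions.
Only one geometric arrangement is possible; it has no improper symmetry element, so it exists as a pair of enantiomers (2 stereoisomers).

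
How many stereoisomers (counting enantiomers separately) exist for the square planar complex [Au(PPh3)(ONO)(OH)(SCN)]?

3

A square has two trans pairs of vertices; adjacent vertices are cis.
Systematic placement gives 3 geometric isomers: (OH/PPh3 trans, ONO/SCN trans); (OH/SCN trans, ONO/PPh3 trans); (OH/ONO trans, PPh3/SCN trans).
Each arrangement has an internal mirror plane or centre of symmetry, so none is chiral.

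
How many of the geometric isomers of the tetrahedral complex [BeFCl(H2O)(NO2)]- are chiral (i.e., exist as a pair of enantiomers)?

All four vertices of a tetrahedron are equivalent and mutually adjacent, so cis/trans isomerism cannot arise.
Only one geometric arrangement is possible; it has no improper symmetry element, so it exists as a pair of enantiomers (2 stereoisomers).

1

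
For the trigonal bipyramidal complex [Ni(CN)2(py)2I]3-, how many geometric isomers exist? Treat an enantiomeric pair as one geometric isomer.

In a trigonal bipyramid the two axial positions differ from the three equatorial ones.
Systematic enumeration (placing each ligand type in turn and discarding arrangements equivalent by rotation or reflection) gives 5 geometric isomers.

5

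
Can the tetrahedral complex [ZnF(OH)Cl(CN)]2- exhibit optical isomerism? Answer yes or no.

yes

Only one geometric arrangement is possible; it has no improper symmetry element, so it exists as a pair of enantiomers (2 stereoisomers).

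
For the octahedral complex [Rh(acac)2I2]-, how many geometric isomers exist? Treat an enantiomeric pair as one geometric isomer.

Each acac is bidentate and must span two cis positions.
Working through the distinct placements yields 2 geometric isomers: I trans; I cis (chiral).

2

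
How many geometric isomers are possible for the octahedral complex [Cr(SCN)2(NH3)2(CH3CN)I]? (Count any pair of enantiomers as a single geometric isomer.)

6

The distinct arrangements are (6 in all): SCN trans, NH3 trans; SCN cis, NH3 cis (3 arrangements, 2 chiral); SCN trans, NH3 cis; SCN cis, NH3 trans.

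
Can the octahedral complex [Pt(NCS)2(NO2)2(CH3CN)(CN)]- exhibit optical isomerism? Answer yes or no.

yes

An octahedron has six vertices in three trans pairs; every non-trans pair is cis.
Systematic placement gives 6 geometric isomers: NCS trans, NO2 trans; NCS cis, NO2 cis (3 arrangements, 2 chiral); NCS cis, NO2 trans; NCS trans, NO2 cis.
Of these, 2 lack any improper symmetry element and so occur as enantiomeric pairs, giving 6 + 2 = 8 stereoisomers in total.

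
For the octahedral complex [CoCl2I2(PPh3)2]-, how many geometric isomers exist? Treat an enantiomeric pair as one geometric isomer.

5

The six octahedral sites form three mutually perpendicular trans pairs.
There are 5 geometric isomers: Cl trans, I trans, PPh3 trans; Cl trans, I cis, PPh3 cis; Cl cis, I cis, PPh3 trans; Cl cis, I cis, PPh3 cis (chiral); Cl cis, I trans, PPh3 cis.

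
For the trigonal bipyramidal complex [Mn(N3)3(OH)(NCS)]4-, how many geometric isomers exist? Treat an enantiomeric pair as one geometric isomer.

4

A trigonal bipyramid has two axial and three equatorial sites, which are chemically inequivalent.
Systematic placement gives 4 geometric isomers: OH equatorial, NCS equatorial; OH equatorial, NCS axial; OH axial, NCS equatorial; OH axial, NCS axial.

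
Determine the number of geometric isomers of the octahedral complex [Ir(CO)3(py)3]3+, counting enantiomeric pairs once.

2

An octahedron has six vertices in three trans pairs; every non-trans pair is cis.
There are 2 geometric isomers: CO mer; CO fac.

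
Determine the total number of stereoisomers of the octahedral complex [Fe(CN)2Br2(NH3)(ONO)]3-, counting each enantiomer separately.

8

There are 6 geometric isomers: CN trans, Br trans; CN cis, Br trans; CN cis, Br cis (3 arrangements, 2 chiral); CN trans, Br cis.
Of these, 2 lack any improper symmetry element and so occur as enantiomeric pairs, giving 6 + 2 = 8 stereoisomers in total.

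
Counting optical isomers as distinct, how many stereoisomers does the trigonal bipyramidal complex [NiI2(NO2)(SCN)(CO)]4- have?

10

Exhaustive case analysis gives 7 geometric isomers.
Of these, 3 lack any improper symmetry element and so occur as enantiomeric pairs, giving 7 + 3 = 10 stereoisomers in total.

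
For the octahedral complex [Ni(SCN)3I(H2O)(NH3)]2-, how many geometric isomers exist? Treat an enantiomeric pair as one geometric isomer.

There are 4 geometric isomers: SCN mer (3 arrangements); SCN fac (chiral).

4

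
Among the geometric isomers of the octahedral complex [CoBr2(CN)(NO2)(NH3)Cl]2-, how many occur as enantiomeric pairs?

6

Exhaustive case analysis gives 9 geometric isomers.
Of these, 6 lack any improper symmetry element and so occur as enantiomeric pairs, giving 9 + 6 = 15 stereoisomers in total.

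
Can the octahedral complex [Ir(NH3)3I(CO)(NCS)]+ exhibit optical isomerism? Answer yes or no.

An octahedron has six vertices in three trans pairs; every non-trans pair is cis.
There are 4 geometric isomers: NH3 mer (3 arrangements); NH3 fac (chiral).
One of these lacks any improper symmetry element and so occurs as an enantiomeric pair, giving 4 + 1 = 5 stereoisomers in total.

yes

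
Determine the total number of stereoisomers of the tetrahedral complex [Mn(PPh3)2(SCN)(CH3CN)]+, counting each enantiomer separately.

1

In a tetrahedral complex all four positions are equivalent and every pair of ligands is adjacent — there is no cis/trans distinction.
Only one geometric arrangement is possible.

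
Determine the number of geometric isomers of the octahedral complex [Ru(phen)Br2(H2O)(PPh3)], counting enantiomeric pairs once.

4

The six octahedral sites form three mutually perpendicular trans pairs.
Each phen is bidentate and must span two cis positions.
The distinct arrangements are (4 in all): Br trans; Br cis (3 arrangements, 2 chiral).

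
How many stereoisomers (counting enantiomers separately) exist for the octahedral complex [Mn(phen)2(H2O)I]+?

3

Each phen is bidentate and must span two cis positions.
Systematic placement gives 2 geometric isomers: H2O and I mutually trans; H2O and I mutually cis (chiral).
One of these lacks any improper symmetry element and so occurs as an enantiomeric pair, giving 2 + 1 = 3 stereoisomers in total.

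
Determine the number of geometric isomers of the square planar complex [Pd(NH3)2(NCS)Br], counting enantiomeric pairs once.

2

In a square planar complex each vertex has one trans partner and two cis neighbours.
Systematic placement gives 2 geometric isomers: NH3 cis; NH3 trans.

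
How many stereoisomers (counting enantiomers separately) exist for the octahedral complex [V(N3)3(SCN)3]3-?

2

In an octahedral complex each vertex has one trans partner and four cis neighbours.
There are 2 geometric isomers: N3 mer; N3 fac.
Each arrangement has an internal mirror plane or centre of symmetry, so none is chiral.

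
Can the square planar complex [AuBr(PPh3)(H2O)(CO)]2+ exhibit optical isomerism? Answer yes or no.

no

Working through the distinct placements yields 3 geometric isomers: (Br/H2O trans, CO/PPh3 trans); (Br/PPh3 trans, CO/H2O trans); (Br/CO trans, H2O/PPh3 trans).
Each arrangement has an internal mirror plane or centre of symmetry, so none is chiral.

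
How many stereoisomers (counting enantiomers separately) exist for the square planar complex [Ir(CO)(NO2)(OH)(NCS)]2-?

3

In a square planar complex each vertex has one trans partner and two cis neighbours.
There are 3 geometric isomers: (CO/NO2 trans, NCS/OH trans); (CO/OH trans, NCS/NO2 trans); (CO/NCS trans, NO2/OH trans).
Each arrangement has an internal mirror plane or centre of symmetry, so none is chiral.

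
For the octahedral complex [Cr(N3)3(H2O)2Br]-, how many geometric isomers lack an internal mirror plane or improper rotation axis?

The six octahedral sites form three mutually perpendicular trans pairs.
There are 3 geometric isomers: N3 mer, H2O cis; N3 mer, H2O trans; N3 fac, H2O cis.
Each arrangement has an internal mirror plane or centre of symmetry, so none is chiral.

0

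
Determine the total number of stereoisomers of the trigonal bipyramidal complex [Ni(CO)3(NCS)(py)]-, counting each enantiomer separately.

4

A trigonal bipyramid has two axial and three equatorial sites, which are chemically inequivalent.
The distinct arrangements are (4 in all): NCS equatorial, py equatorial; NCS axial, py equatorial; NCS equatorial, py axial; NCS axial, py axial.
Each arrangement has an internal mirror plane or centre of symmetry, so none is chiral.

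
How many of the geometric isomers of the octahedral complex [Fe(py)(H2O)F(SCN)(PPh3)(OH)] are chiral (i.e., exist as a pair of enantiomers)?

15

An octahedron has six vertices in three trans pairs; every non-trans pair is cis.
Exhaustive case analysis gives 15 geometric isomers.
Of these, 15 lack any improper symmetry element and so occur as enantiomeric pairs, giving 15 + 15 = 30 stereoisomers in total.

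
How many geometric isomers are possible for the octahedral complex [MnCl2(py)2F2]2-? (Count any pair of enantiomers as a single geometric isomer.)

Systematic placement gives 5 geometric isomers: Cl trans, py trans, F trans; Cl trans, py cis, F cis; Cl cis, py trans, F cis; Cl cis, py cis, F cis (chiral); Cl cis, py cis, F trans.

5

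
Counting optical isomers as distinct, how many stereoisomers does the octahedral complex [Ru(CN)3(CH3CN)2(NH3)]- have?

3

In an octahedral complex each vertex has one trans partner and four cis neighbours.
Systematic placement gives 3 geometric isomers: CN mer, CH3CN trans; CN fac, CH3CN cis; CN mer, CH3CN cis.
Each arrangement has an internal mirror plane or centre of symmetry, so none is chiral.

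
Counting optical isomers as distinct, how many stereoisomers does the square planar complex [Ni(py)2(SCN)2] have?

2

A square has two trans pairs of vertices; adjacent vertices are cis.
The distinct arrangements are (2 in all): py cis; py trans.
Each arrangement has an internal mirror plane or centre of symmetry, so none is chiral.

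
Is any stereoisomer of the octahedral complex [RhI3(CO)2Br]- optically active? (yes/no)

An octahedron has six vertices in three trans pairs; every non-trans pair is cis.
There are 3 geometric isomers: I mer, CO cis; I mer, CO trans; I fac, CO cis.
Each arrangement has an internal mirror plane or centre of symmetry, so none is chiral.

no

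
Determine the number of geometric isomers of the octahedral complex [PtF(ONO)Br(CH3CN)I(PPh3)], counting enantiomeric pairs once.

The six octahedral sites form three mutually perpendicular trans pairs.
Exhaustive case analysis gives 15 geometric isomers.

15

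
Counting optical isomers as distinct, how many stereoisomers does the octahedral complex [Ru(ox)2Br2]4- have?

3

The six octahedral sites form three mutually perpendicular trans pairs.
Each ox is bidentate and must span two cis positions.
Working through the distinct placements yields 2 geometric isomers: Br trans; Br cis (chiral).
One of these lacks any improper symmetry element and so occurs as an enantiomeric pair, giving 2 + 1 = 3 stereoisomers in total.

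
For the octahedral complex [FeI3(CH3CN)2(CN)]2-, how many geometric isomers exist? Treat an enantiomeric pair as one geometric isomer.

3

An octahedron has six vertices in three trans pairs; every non-trans pair is cis.
The distinct arrangements are (3 in all): I mer, CH3CN trans; I mer, CH3CN cis; I fac, CH3CN cis.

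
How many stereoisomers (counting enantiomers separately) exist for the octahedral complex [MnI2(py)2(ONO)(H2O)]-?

8

In an octahedral complex each vertex has one trans partner and four cis neighbours.
There are 6 geometric isomers: I cis, py trans; I cis, py cis (3 arrangements, 2 chiral); I trans, py trans; I trans, py cis.
Of these, 2 lack any improper symmetry element and so occur as enantiomeric pairs, giving 6 + 2 = 8 stereoisomers in total.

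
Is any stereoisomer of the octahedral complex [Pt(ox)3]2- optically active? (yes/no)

yes

An octahedron has six vertices in three trans pairs; every non-trans pair is cis.
Each ox is bidentate and must span two cis positions.
Only one geometric arrangement is possible; it has no improper symmetry element, so it exists as a pair of enantiomers (2 stereoisomers).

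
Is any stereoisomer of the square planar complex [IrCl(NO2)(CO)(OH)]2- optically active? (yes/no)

In a square planar complex each vertex has one trans partner and two cis neighbours.
Systematic placement gives 3 geometric isomers: (CO/NO2 trans, Cl/OH trans); (CO/OH trans, Cl/NO2 trans); (CO/Cl trans, NO2/OH trans).
Each arrangement has an internal mirror plane or centre of symmetry, so none is chiral.

no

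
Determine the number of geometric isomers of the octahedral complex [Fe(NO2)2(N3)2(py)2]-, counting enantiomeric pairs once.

The six octahedral sites form three mutually perpendicular trans pairs.
There are 5 geometric isomers: NO2 trans, N3 trans, py trans; NO2 cis, N3 trans, py cis; NO2 cis, N3 cis, py trans; NO2 cis, N3 cis, py cis (chiral); NO2 trans, N3 cis, py cis.

5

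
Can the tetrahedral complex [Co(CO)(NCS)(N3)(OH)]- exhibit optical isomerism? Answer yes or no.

Only one geometric arrangement is possible; it has no improper symmetry element, so it exists as a pair of enantiomers (2 stereoisomers).

yes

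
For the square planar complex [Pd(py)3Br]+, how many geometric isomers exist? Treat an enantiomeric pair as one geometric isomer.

Only one geometric arrangement is possible.

1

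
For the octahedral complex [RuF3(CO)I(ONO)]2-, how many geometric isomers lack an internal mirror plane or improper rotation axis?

The six octahedral sites form three mutually perpendicular trans pairs.
There are 4 geometric isomers: F mer (3 arrangements); F fac (chiral).
One of these lacks any improper symmetry element and so occurs as an enantiomeric pair, giving 4 + 1 = 5 stereoisomers in total.

1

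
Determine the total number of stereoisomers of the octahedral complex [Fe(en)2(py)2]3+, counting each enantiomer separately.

3

In an octahedral complex each vertex has one trans partner and four cis neighbours.
Each en is bidentate and must span two cis positions.
The distinct arrangements are (2 in all): py trans; py cis (chiral).
One of these lacks any improper symmetry element and so occurs as an enantiomeric pair, giving 2 + 1 = 3 stereoisomers in total.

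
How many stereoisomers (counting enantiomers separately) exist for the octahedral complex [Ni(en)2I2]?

Each en is bidentate and must span two cis positions.
Working through the distinct placements yields 2 geometric isomers: I trans; I cis (chiral).
One of these lacks any improper symmetry element and so occurs as an enantiomeric pair, giving 2 + 1 = 3 stereoisomers in total.

3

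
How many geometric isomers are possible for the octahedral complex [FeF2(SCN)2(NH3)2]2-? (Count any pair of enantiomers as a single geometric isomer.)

The six octahedral sites form three mutually perpendicular trans pairs.
There are 5 geometric isomers: F trans, SCN trans, NH3 trans; F trans, SCN cis, NH3 cis; F cis, SCN trans, NH3 cis; F cis, SCN cis, NH3 cis (chiral); F cis, SCN cis, NH3 trans.

5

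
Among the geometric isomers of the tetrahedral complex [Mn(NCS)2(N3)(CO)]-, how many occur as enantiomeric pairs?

In a tetrahedral complex all four positions are equivalent and every pair of ligands is adjacent — there is no cis/trans distinction.
Only one geometric arrangement is possible.

0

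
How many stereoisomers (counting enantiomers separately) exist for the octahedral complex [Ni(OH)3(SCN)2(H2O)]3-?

3

The six octahedral sites form three mutually perpendicular trans pairs.
There are 3 geometric isomers: OH mer, SCN trans; OH fac, SCN cis; OH mer, SCN cis.
Each arrangement has an internal mirror plane or centre of symmetry, so none is chiral.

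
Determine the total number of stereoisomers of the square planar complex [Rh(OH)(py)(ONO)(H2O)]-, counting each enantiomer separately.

In a square planar complex each vertex has one trans partner and two cis neighbours.
Working through the distinct placements yields 3 geometric isomers: (H2O/ONO trans, OH/py trans); (H2O/py trans, OH/ONO trans); (H2O/OH trans, ONO/py trans).
Each arrangement has an internal mirror plane or centre of symmetry, so none is chiral.

3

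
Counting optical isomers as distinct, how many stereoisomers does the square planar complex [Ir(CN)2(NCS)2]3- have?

Systematic placement gives 2 geometric isomers: CN cis; CN trans.
Each arrangement has an internal mirror plane or centre of symmetry, so none is chiral.

2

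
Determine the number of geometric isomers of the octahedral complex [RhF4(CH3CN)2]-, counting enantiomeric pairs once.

2

There are 2 geometric isomers: CH3CN trans; CH3CN cis.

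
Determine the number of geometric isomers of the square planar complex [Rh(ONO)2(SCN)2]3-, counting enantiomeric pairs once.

2

A square has two trans pairs of vertices; adjacent vertices are cis.
The distinct arrangements are (2 in all): ONO cis; ONO trans.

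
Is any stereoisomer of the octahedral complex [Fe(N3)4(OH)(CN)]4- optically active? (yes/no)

There are 2 geometric isomers: OH and CN mutually cis; OH and CN mutually trans.
Each arrangement has an internal mirror plane or centre of symmetry, so none is chiral.

no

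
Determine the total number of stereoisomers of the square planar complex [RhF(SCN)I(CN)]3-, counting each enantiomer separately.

The distinct arrangements are (3 in all): (CN/I trans, F/SCN trans); (CN/SCN trans, F/I trans); (CN/F trans, I/SCN trans).
Each arrangement has an internal mirror plane or centre of symmetry, so none is chiral.

3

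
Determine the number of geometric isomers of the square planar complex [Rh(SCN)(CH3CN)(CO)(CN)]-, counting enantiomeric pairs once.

A square has two trans pairs of vertices; adjacent vertices are cis.
The distinct arrangements are (3 in all): (CH3CN/CO trans, CN/SCN trans); (CH3CN/SCN trans, CN/CO trans); (CH3CN/CN trans, CO/SCN trans).

3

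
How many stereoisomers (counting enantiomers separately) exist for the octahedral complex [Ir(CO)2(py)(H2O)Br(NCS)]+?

In an octahedral complex each vertex has one trans partner and four cis neighbours.
Exhaustive case analysis gives 9 geometric isomers.
Of these, 6 lack any improper symmetry element and so occur as enantiomeric pairs, giving 9 + 6 = 15 stereoisomers in total.

15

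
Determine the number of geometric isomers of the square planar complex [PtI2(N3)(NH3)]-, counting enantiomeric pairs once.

2

In a square planar complex each vertex has one trans partner and two cis neighbours.
The distinct arrangements are (2 in all): I cis; I trans.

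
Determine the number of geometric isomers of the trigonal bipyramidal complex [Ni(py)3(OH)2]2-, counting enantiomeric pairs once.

A trigonal bipyramid has two axial and three equatorial sites, which are chemically inequivalent.
Working through the distinct placements yields 3 geometric isomers: OH both axial; OH one axial, one equatorial; OH both equatorial.

3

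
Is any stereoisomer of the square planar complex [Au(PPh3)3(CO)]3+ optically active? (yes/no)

no

Only one geometric arrangement is possible.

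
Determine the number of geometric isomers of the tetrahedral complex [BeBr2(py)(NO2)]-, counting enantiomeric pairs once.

All four vertices of a tetrahedron are equivalent and mutually adjacent, so cis/trans isomerism cannot arise.
Only one geometric arrangement is possible.

1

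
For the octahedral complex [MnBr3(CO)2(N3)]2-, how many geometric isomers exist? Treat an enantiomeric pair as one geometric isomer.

An octahedron has six vertices in three trans pairs; every non-trans pair is cis.
Systematic placement gives 3 geometric isomers: Br mer, CO cis; Br mer, CO trans; Br fac, CO cis.

3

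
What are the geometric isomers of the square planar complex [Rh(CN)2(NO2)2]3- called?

In a square planar complex each vertex has one trans partner and two cis neighbours.
Working through the distinct placements yields 2 geometric isomers: CN cis; CN trans.

cis and trans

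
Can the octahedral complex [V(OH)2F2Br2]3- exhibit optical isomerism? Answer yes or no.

Working through the distinct placements yields 5 geometric isomers: OH trans, F trans, Br trans; OH cis, F cis, Br trans; OH trans, F cis, Br cis; OH cis, F cis, Br cis (chiral); OH cis, F trans, Br cis.
One of these lacks any improper symmetry element and so occurs as an enantiomeric pair, giving 5 + 1 = 6 stereoisomers in total.

yes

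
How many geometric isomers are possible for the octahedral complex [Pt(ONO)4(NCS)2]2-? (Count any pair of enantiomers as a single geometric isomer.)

2

In an octahedral complex each vertex has one trans partner and four cis neighbours.
The distinct arrangements are (2 in all): NCS trans; NCS cis.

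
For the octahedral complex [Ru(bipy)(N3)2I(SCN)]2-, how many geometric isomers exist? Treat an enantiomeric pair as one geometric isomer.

4

Each bipy is bidentate and must span two cis positions.
Working through the distinct placements yields 4 geometric isomers: N3 cis (3 arrangements, 2 chiral); N3 trans.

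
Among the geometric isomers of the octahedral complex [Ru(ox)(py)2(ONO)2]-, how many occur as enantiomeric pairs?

1

An octahedron has six vertices in three trans pairs; every non-trans pair is cis.
Each ox is bidentate and must span two cis positions.
Working through the distinct placements yields 3 geometric isomers: py cis, ONO trans; py trans, ONO cis; py cis, ONO cis (chiral).
One of these lacks any improper symmetry element and so occurs as an enantiomeric pair, giving 3 + 1 = 4 stereoisomers in total.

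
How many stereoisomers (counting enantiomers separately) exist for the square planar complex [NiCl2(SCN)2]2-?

2

Working through the distinct placements yields 2 geometric isomers: Cl cis; Cl trans.
Each arrangement has an internal mirror plane or centre of symmetry, so none is chiral.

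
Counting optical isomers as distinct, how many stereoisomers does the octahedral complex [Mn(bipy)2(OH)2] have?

3

The six octahedral sites form three mutually perpendicular trans pairs.
Each bipy is bidentate and must span two cis positions.
Systematic placement gives 2 geometric isomers: OH trans; OH cis (chiral).
One of these lacks any improper symmetry element and so occurs as an enantiomeric pair, giving 2 + 1 = 3 stereoisomers in total.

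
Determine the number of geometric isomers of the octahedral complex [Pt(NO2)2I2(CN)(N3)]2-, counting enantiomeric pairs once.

An octahedron has six vertices in three trans pairs; every non-trans pair is cis.
Systematic placement gives 6 geometric isomers: NO2 trans, I cis; NO2 cis, I cis (3 arrangements, 2 chiral); NO2 trans, I trans; NO2 cis, I trans.

6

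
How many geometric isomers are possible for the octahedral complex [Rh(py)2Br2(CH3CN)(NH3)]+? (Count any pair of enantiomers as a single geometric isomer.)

There are 6 geometric isomers: py trans, Br trans; py cis, Br trans; py trans, Br cis; py cis, Br cis (3 arrangements, 2 chiral).

6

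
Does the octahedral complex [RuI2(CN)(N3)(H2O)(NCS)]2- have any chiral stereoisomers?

An octahedron has six vertices in three trans pairs; every non-trans pair is cis.
Placing the ligands in turn and identifying arrangements related by rotation or reflection leaves 9 distinct geometric isomers.
Of these, 6 lack any improper symmetry element and so occur as enantiomeric pairs, giving 9 + 6 = 15 stereoisomers in total.

yes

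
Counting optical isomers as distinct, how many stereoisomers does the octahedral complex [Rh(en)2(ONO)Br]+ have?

The six octahedral sites form three mutually perpendicular trans pairs.
Each en is bidentate and must span two cis positions.
Working through the distinct placements yields 2 geometric isomers: ONO and Br mutually trans; ONO and Br mutually cis (chiral).
One of these lacks any improper symmetry element and so occurs as an enantiomeric pair, giving 2 + 1 = 3 stereoisomers in total.

3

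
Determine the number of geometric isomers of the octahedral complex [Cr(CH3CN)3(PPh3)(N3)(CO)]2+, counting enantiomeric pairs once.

In an octahedral complex each vertex has one trans partner and four cis neighbours.
Working through the distinct placements yields 4 geometric isomers: CH3CN mer (3 arrangements); CH3CN fac (chiral).

4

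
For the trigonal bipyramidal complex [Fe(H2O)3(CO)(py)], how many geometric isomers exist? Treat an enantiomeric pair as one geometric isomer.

A trigonal bipyramid has two axial and three equatorial sites, which are chemically inequivalent.
The distinct arrangements are (4 in all): CO axial, py equatorial; CO axial, py axial; CO equatorial, py equatorial; CO equatorial, py axial.

4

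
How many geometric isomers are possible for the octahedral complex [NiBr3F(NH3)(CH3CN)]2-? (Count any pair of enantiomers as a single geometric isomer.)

Systematic placement gives 4 geometric isomers: Br mer (3 arrangements); Br fac (chiral).

4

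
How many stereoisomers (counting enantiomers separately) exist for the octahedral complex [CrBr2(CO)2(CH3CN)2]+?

6

An octahedron has six vertices in three trans pairs; every non-trans pair is cis.
The distinct arrangements are (5 in all): Br trans, CO trans, CH3CN trans; Br trans, CO cis, CH3CN cis; Br cis, CO trans, CH3CN cis; Br cis, CO cis, CH3CN cis (chiral); Br cis, CO cis, CH3CN trans.
One of these lacks any improper symmetry element and so occurs as an enantiomeric pair, giving 5 + 1 = 6 stereoisomers in total.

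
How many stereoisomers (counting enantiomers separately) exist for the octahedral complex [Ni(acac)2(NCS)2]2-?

3

An octahedron has six vertices in three trans pairs; every non-trans pair is cis.
Each acac is bidentate and must span two cis positions.
There are 2 geometric isomers: NCS trans; NCS cis (chiral).
One of these lacks any improper symmetry element and so occurs as an enantiomeric pair, giving 2 + 1 = 3 stereoisomers in total.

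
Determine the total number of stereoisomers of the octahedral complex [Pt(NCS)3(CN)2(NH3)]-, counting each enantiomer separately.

The six octahedral sites form three mutually perpendicular trans pairs.
There are 3 geometric isomers: NCS mer, CN trans; NCS fac, CN cis; NCS mer, CN cis.
Each arrangement has an internal mirror plane or centre of symmetry, so none is chiral.

3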